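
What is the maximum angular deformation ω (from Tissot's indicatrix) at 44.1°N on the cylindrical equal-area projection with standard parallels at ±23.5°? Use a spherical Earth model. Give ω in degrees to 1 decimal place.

A cylindrical equal-area projection with standard parallel φ₀ has meridian scale h = cos φ / cos φ₀ and parallel scale k = cos φ₀ / cos φ (so areas are preserved, h·k = 1).
At 44.1°: h = 0.7831, k = 1.277; principal scales a = 1.277, b = 0.7831.
sin(ω/2) = (a − b)/(a + b) = 0.4939/2.060 = 0.2398, so ω = 2 arcsin(0.2398) ≈ 27.7°.

27.7°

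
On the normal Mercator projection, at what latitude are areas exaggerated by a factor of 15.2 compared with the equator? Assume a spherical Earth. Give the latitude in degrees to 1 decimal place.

Mercator areal scale is sec²φ.
sec²φ = 15.2  ⇒  cos²φ = 0.06579  ⇒  cos φ = 0.2565.
φ = arccos(0.2565) ≈ 75.1°.

75.1°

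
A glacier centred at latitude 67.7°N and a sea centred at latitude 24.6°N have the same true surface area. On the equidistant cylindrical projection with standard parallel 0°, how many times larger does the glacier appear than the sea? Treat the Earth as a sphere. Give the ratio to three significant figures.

2.40

For the equirectangular projection with φ₀ = 0 (plate carrée), h = 1 along meridians and k = sec φ along parallels.
Areal scale at 67.7°: h·k = 1.000 × 2.635 = 2.635.
Areal scale at 24.6°: h·k = 1.000 × 1.100 = 1.100.
Ratio = 2.635/1.100 ≈ 2.40.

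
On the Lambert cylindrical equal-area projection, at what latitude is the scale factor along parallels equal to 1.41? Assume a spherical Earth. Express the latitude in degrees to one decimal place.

The Lambert cylindrical equal-area projection is the cylindrical equal-area projection with its standard parallel at the equator (φ₀ = 0). Cylindrical equal-area (φ₀ = 0°): h = cos φ / cos 0° along meridians, k = cos 0° / cos φ along parallels; h·k = 1.
k = cos φ₀ / cos φ = 1.41  ⇒  cos φ = cos 0° / 1.41 = 0.7092.
φ = arccos(0.7092) ≈ 44.8°.

44.8°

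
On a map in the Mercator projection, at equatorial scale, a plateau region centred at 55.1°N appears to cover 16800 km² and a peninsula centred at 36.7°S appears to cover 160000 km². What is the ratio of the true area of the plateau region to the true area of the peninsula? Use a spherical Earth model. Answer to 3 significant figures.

On Mercator the areal scale is sec²φ, so true area = apparent × cos²φ.
True area of plateau region: 16800 × cos²(55.1°) = 16800 × 0.3274 = 5499 km².
True area of peninsula: 160000 × cos²(36.7°) = 160000 × 0.6428 = 102900 km².
Ratio = 5499 / 102900 ≈ 0.0535.

0.0535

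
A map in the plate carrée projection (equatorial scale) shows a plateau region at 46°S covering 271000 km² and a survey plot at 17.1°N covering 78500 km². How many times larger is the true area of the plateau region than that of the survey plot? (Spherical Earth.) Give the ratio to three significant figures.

2.51

On the plate carrée, areal scale = h·k = 1 × sec φ, so true area = apparent × cos φ.
True area of plateau region: 271000 × cos(46°) = 271000 × 0.6947 = 188300 km².
True area of survey plot: 78500 × cos(17.1°) = 78500 × 0.9558 = 75030 km².
Ratio = 188300 / 75030 ≈ 2.51.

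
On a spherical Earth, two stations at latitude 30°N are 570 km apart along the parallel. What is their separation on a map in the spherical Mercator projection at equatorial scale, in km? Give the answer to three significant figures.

658 km

The Mercator projection is conformal; its linear scale factor is the same in every direction and equals sec φ = 1/cos φ.
Along the parallel, k = sec 30° = 1/0.8660 = 1.155.
Map distance = 570 × 1.155 ≈ 658 km.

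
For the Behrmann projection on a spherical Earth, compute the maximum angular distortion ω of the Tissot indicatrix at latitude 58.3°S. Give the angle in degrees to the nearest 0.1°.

Behrmann is a cylindrical equal-area projection with standard parallels at ±30°. For cylindrical equal-area with standard parallel φ₀, h = cos φ / cos φ₀ and k = cos φ₀ / cos φ, so h·k = 1.
At 58.3°: h = 0.6068, k = 1.648; principal scales a = 1.648, b = 0.6068.
sin(ω/2) = (a − b)/(a + b) = 1.041/2.255 = 0.4618, so ω = 2 arcsin(0.4618) ≈ 55.0°.

55.0°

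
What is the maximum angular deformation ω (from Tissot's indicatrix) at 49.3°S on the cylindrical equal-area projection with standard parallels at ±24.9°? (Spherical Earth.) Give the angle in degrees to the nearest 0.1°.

37.1°

For cylindrical equal-area with standard parallel φ₀, h = cos φ / cos φ₀ and k = cos φ₀ / cos φ, so h·k = 1.
At 49.3°: h = 0.7189, k = 1.391; principal scales a = 1.391, b = 0.7189.
sin(ω/2) = (a − b)/(a + b) = 0.6720/2.110 = 0.3185, so ω = 2 arcsin(0.3185) ≈ 37.1°.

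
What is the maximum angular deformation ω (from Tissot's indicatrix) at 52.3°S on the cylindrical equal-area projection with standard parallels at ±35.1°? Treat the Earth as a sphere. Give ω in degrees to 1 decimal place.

32.9°

For cylindrical equal-area with standard parallel φ₀, h = cos φ / cos φ₀ and k = cos φ₀ / cos φ, so h·k = 1.
At 52.3°: h = 0.7475, k = 1.338; principal scales a = 1.338, b = 0.7475.
sin(ω/2) = (a − b)/(a + b) = 0.5904/2.085 = 0.2831, so ω = 2 arcsin(0.2831) ≈ 32.9°.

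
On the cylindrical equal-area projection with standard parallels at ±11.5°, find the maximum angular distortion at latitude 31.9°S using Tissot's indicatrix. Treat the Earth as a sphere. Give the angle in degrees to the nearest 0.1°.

16.4°

Cylindrical equal-area (φ₀ = 11.5°): h = cos φ / cos 11.5° along meridians, k = cos 11.5° / cos φ along parallels; h·k = 1.
At 31.9°: h = 0.8664, k = 1.154; principal scales a = 1.154, b = 0.8664.
sin(ω/2) = (a − b)/(a + b) = 0.2879/2.021 = 0.1425, so ω = 2 arcsin(0.1425) ≈ 16.4°.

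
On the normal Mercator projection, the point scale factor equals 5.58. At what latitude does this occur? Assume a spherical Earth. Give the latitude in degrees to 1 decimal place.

79.7°

Mercator scale is k = sec φ = 1/cos φ.
1/cos φ = 5.58  ⇒  cos φ = 0.1792  ⇒  φ = arccos(0.1792) ≈ 79.7°.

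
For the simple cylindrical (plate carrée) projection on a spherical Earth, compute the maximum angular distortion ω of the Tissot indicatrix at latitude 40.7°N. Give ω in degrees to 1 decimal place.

15.8°

In the plate carrée (x = Rλ, y = Rφ), meridians are true-scale (h = 1) and parallels are stretched by k = sec φ.
At 40.7°: h = 1.000, k = 1.319; principal scales a = 1.319, b = 1.000.
sin(ω/2) = (a − b)/(a + b) = 0.3190/2.319 = 0.1376, so ω = 2 arcsin(0.1376) ≈ 15.8°.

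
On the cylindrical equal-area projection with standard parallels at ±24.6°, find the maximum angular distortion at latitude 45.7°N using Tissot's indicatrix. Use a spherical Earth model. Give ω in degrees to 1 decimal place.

29.9°

For cylindrical equal-area with standard parallel φ₀, h = cos φ / cos φ₀ and k = cos φ₀ / cos φ, so h·k = 1.
At 45.7°: h = 0.7681, k = 1.302; principal scales a = 1.302, b = 0.7681.
sin(ω/2) = (a − b)/(a + b) = 0.5337/2.070 = 0.2578, so ω = 2 arcsin(0.2578) ≈ 29.9°.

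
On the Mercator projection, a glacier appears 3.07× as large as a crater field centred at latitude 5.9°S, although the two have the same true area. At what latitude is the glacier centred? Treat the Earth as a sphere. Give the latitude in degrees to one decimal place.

On Mercator, (apparent₁)/(apparent₂) = sec²φ₁ / sec²φ₂ when true areas are equal.
cos²φ₂ / cos²φ₁ = 3.07  ⇒  cos φ₁ = cos 5.9° / √3.07 = 0.9947/1.752 = 0.5677.
φ₁ = arccos(0.5677) ≈ 55.4°.

55.4°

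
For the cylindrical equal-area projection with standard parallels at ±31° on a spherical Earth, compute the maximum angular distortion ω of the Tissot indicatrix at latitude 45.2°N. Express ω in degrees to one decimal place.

22.3°

For cylindrical equal-area with standard parallel φ₀, h = cos φ / cos φ₀ and k = cos φ₀ / cos φ, so h·k = 1.
At 45.2°: h = 0.8220, k = 1.216; principal scales a = 1.216, b = 0.8220.
sin(ω/2) = (a − b)/(a + b) = 0.3944/2.039 = 0.1935, so ω = 2 arcsin(0.1935) ≈ 22.3°.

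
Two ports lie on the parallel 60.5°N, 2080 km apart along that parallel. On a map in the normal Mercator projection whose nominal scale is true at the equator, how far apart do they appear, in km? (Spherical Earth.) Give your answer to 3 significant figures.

4220 km

The Mercator projection is conformal; its linear scale factor is the same in every direction and equals sec φ = 1/cos φ.
Along the parallel, k = sec 60.5° = 1/0.4924 = 2.031.
Map distance = 2080 × 2.031 ≈ 4220 km.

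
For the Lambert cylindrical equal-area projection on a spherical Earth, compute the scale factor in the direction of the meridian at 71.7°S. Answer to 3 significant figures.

0.314

The Lambert cylindrical equal-area projection is the cylindrical equal-area projection with its standard parallel at the equator (φ₀ = 0). Cylindrical equal-area (φ₀ = 0°): h = cos φ / cos 0° along meridians, k = cos 0° / cos φ along parallels; h·k = 1.
h = cos 71.7° / cos 0° = 0.3140/1.000 = 0.3140.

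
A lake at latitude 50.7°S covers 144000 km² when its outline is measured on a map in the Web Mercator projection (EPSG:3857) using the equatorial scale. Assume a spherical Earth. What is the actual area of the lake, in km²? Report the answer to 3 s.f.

Mercator is conformal, so the point scale is isotropic: h = k = sec φ = 1/cos φ.
Areal scale = k² = sec²φ = 1/cos²(50.7°) = 1/0.6334² = 2.493.
True area = apparent / (areal scale) = 144000 / 2.493 ≈ 57800 km².

57800 km²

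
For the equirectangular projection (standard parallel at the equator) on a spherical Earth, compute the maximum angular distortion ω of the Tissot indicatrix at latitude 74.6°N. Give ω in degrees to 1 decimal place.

70.9°

In the plate carrée (x = Rλ, y = Rφ), meridians are true-scale (h = 1) and parallels are stretched by k = sec φ.
At 74.6°: h = 1.000, k = 3.766; principal scales a = 3.766, b = 1.000.
sin(ω/2) = (a − b)/(a + b) = 2.766/4.766 = 0.5803, so ω = 2 arcsin(0.5803) ≈ 70.9°.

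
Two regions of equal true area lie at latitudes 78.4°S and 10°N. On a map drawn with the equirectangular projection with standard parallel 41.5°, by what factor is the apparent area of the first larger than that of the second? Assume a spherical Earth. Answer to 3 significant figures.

4.90

With standard parallel φ₀ = 41.5°, the equirectangular projection gives x = Rλ cos φ₀, y = Rφ, so h = 1 and k = cos 41.5° / cos φ.
Areal scale at 78.4°: h·k = 1.000 × 3.725 = 3.725.
Areal scale at 10°: h·k = 1.000 × 0.7605 = 0.7605.
Ratio = 3.725/0.7605 ≈ 4.90.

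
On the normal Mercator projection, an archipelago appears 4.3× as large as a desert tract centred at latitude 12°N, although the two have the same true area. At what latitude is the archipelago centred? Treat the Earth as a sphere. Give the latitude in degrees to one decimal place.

61.9°

For equal true areas on Mercator, apparent areas scale as sec²φ, so the ratio is cos²φ₂ / cos²φ₁.
cos²φ₂ / cos²φ₁ = 4.3  ⇒  cos φ₁ = cos 12° / √4.3 = 0.9781/2.074 = 0.4717.
φ₁ = arccos(0.4717) ≈ 61.9°.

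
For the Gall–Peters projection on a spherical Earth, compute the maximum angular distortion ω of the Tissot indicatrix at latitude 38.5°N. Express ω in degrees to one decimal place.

Gall–Peters is a cylindrical equal-area projection with standard parallels at ±45°. A cylindrical equal-area projection with standard parallel φ₀ has meridian scale h = cos φ / cos φ₀ and parallel scale k = cos φ₀ / cos φ (so areas are preserved, h·k = 1).
At 38.5°: h = 1.107, k = 0.9035; principal scales a = 1.107, b = 0.9035.
sin(ω/2) = (a − b)/(a + b) = 0.2032/2.010 = 0.1011, so ω = 2 arcsin(0.1011) ≈ 11.6°.

11.6°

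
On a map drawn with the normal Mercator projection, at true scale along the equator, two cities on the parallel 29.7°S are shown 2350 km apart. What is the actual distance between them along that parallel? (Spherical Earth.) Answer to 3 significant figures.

2040 km

Mercator is conformal, so the point scale is isotropic: h = k = sec φ = 1/cos φ.
Along the parallel at 29.7°, map distances are exaggerated by k = sec 29.7° = 1.151.
True distance = 2350 / 1.151 = 2350 × cos 29.7° ≈ 2040 km.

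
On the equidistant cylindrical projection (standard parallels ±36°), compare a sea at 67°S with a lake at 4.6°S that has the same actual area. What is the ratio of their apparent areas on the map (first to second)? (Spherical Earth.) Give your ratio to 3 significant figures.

2.55

The equidistant cylindrical projection with φ₀ = 36° has h = 1 (meridians true) and k = cos φ₀ / cos φ along parallels.
Areal scale at 67°: h·k = 1.000 × 2.071 = 2.071.
Areal scale at 4.6°: h·k = 1.000 × 0.8116 = 0.8116.
Ratio = 2.071/0.8116 ≈ 2.55.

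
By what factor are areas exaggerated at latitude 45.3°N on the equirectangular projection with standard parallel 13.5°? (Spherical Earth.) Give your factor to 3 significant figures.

1.38

In the equirectangular projection with standard parallel φ₀ = 13.5° (x = Rλ cos φ₀, y = Rφ), meridians are true-scale (h = 1) and the parallel scale is k = cos φ₀ / cos φ.
Areal scale = h·k = 1 × cos φ₀ / cos φ; at 45.3°, h = 1.000, k = 1.382, so h·k = 1.382.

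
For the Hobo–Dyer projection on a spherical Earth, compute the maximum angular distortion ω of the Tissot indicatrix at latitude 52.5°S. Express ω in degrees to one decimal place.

30.0°

The Hobo–Dyer projection is cylindrical equal-area with φ₀ = 37.5°. Cylindrical equal-area (φ₀ = 37.5°): h = cos φ / cos 37.5° along meridians, k = cos 37.5° / cos φ along parallels; h·k = 1.
At 52.5°: h = 0.7673, k = 1.303; principal scales a = 1.303, b = 0.7673.
sin(ω/2) = (a − b)/(a + b) = 0.5359/2.071 = 0.2588, so ω = 2 arcsin(0.2588) ≈ 30.0°.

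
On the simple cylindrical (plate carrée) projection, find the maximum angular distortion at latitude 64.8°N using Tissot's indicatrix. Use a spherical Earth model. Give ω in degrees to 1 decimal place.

47.5°

Plate carrée maps x = Rλ, y = Rφ. The meridian scale is h = 1 and the parallel scale is k = 1/cos φ = sec φ.
At 64.8°: h = 1.000, k = 2.349; principal scales a = 2.349, b = 1.000.
sin(ω/2) = (a − b)/(a + b) = 1.349/3.349 = 0.4027, so ω = 2 arcsin(0.4027) ≈ 47.5°.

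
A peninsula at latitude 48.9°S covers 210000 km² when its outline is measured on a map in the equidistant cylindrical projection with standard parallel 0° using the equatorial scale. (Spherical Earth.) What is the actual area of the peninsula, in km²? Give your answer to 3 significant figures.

Plate carrée maps x = Rλ, y = Rφ. The meridian scale is h = 1 and the parallel scale is k = 1/cos φ = sec φ.
Areal scale = h·k = 1 × sec φ; at 48.9°, h = 1.000, k = 1.521, so h·k = 1.521.
True area = apparent / (areal scale) = 210000 / 1.521 ≈ 138000 km².

138000 km²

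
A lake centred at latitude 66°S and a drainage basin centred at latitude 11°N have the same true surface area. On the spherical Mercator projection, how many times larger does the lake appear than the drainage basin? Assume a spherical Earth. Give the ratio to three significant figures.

5.82

On Mercator, area is exaggerated by sec²φ = 1/cos²φ.
At 66°: sec²(66°) = 1/0.4067² = 6.045.
At 11°: sec²(11°) = 1/0.9816² = 1.038.
Ratio = 6.045/1.038 = cos²(11°)/cos²(66°) ≈ 5.82.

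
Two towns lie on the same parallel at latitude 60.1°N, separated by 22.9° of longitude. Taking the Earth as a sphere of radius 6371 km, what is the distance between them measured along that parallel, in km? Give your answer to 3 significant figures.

1270 km

Arc length along a parallel = R cos φ · Δλ (with Δλ in radians).
= 6371 × cos 60.1° × (22.9° × π/180) = 6371 × 0.4985 × 0.3997 ≈ 1270 km.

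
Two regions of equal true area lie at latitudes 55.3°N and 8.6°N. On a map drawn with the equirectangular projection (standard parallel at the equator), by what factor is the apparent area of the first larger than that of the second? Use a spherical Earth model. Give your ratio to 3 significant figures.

For the equirectangular projection with φ₀ = 0 (plate carrée), h = 1 along meridians and k = sec φ along parallels.
Areal scale at 55.3°: h·k = 1.000 × 1.757 = 1.757.
Areal scale at 8.6°: h·k = 1.000 × 1.011 = 1.011.
Ratio = 1.757/1.011 ≈ 1.74.

1.74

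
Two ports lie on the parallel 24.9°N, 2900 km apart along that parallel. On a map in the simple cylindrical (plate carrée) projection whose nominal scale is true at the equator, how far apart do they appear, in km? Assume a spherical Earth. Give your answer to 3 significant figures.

Plate carrée maps x = Rλ, y = Rφ. The meridian scale is h = 1 and the parallel scale is k = 1/cos φ = sec φ.
Along the parallel, k = sec 24.9° = 1/0.9070 = 1.102.
Map distance = 2900 × 1.102 ≈ 3200 km.

3200 km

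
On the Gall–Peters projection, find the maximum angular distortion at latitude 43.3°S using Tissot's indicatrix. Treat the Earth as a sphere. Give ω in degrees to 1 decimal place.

Gall–Peters is a cylindrical equal-area projection with standard parallels at ±45°. A cylindrical equal-area projection with standard parallel φ₀ has meridian scale h = cos φ / cos φ₀ and parallel scale k = cos φ₀ / cos φ (so areas are preserved, h·k = 1).
At 43.3°: h = 1.029, k = 0.9716; principal scales a = 1.029, b = 0.9716.
sin(ω/2) = (a − b)/(a + b) = 0.05762/2.001 = 0.02880, so ω = 2 arcsin(0.02880) ≈ 3.3°.

3.3°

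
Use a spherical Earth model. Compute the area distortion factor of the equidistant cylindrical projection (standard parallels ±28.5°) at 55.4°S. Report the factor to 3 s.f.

1.55

In the equirectangular projection with standard parallel φ₀ = 28.5° (x = Rλ cos φ₀, y = Rφ), meridians are true-scale (h = 1) and the parallel scale is k = cos φ₀ / cos φ.
Areal scale = h·k = 1 × cos φ₀ / cos φ; at 55.4°, h = 1.000, k = 1.548, so h·k = 1.548.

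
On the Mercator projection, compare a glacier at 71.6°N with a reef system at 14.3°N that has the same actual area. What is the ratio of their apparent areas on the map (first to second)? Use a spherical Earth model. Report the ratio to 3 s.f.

9.42

On Mercator, area is exaggerated by sec²φ = 1/cos²φ.
At 71.6°: sec²(71.6°) = 1/0.3156² = 10.04.
At 14.3°: sec²(14.3°) = 1/0.9690² = 1.065.
Ratio = 10.04/1.065 = cos²(14.3°)/cos²(71.6°) ≈ 9.42.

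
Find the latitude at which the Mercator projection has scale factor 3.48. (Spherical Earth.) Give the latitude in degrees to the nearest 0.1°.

Mercator scale is k = sec φ = 1/cos φ.
1/cos φ = 3.48  ⇒  cos φ = 0.2874  ⇒  φ = arccos(0.2874) ≈ 73.3°.

73.3°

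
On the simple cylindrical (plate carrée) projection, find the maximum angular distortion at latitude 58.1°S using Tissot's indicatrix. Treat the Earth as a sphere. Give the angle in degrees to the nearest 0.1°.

35.9°

In the plate carrée (x = Rλ, y = Rφ), meridians are true-scale (h = 1) and parallels are stretched by k = sec φ.
At 58.1°: h = 1.000, k = 1.892; principal scales a = 1.892, b = 1.000.
sin(ω/2) = (a − b)/(a + b) = 0.8924/2.892 = 0.3085, so ω = 2 arcsin(0.3085) ≈ 35.9°.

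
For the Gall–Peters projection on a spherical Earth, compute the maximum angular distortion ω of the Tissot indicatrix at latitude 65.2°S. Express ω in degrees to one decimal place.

57.3°

The Gall–Peters projection is cylindrical equal-area with φ₀ = 45°. A cylindrical equal-area projection with standard parallel φ₀ has meridian scale h = cos φ / cos φ₀ and parallel scale k = cos φ₀ / cos φ (so areas are preserved, h·k = 1).
At 65.2°: h = 0.5932, k = 1.686; principal scales a = 1.686, b = 0.5932.
sin(ω/2) = (a − b)/(a + b) = 1.093/2.279 = 0.4794, so ω = 2 arcsin(0.4794) ≈ 57.3°.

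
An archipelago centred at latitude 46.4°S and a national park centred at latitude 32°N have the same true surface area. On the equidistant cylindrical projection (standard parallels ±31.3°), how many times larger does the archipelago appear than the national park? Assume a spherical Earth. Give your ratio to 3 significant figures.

1.23

In the equirectangular projection with standard parallel φ₀ = 31.3° (x = Rλ cos φ₀, y = Rφ), meridians are true-scale (h = 1) and the parallel scale is k = cos φ₀ / cos φ.
Areal scale at 46.4°: h·k = 1.000 × 1.239 = 1.239.
Areal scale at 32°: h·k = 1.000 × 1.008 = 1.008.
Ratio = 1.239/1.008 ≈ 1.23.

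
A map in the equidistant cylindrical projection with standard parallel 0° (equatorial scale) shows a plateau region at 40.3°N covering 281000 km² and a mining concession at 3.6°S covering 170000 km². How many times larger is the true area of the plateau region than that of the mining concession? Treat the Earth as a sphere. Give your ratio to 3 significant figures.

Plate carrée has h = 1 and k = sec φ, giving areal scale sec φ; true area = (apparent area) · cos φ.
True area of plateau region: 281000 × cos(40.3°) = 281000 × 0.7627 = 214300 km².
True area of mining concession: 170000 × cos(3.6°) = 170000 × 0.9980 = 169700 km².
Ratio = 214300 / 169700 ≈ 1.26.

1.26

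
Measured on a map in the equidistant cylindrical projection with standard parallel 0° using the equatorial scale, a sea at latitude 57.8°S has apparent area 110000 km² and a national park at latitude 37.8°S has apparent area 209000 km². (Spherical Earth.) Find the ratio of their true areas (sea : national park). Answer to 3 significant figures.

0.355

On the plate carrée, areal scale = h·k = 1 × sec φ, so true area = apparent × cos φ.
True area of sea: 110000 × cos(57.8°) = 110000 × 0.5329 = 58620 km².
True area of national park: 209000 × cos(37.8°) = 209000 × 0.7902 = 165100 km².
Ratio = 58620 / 165100 ≈ 0.355.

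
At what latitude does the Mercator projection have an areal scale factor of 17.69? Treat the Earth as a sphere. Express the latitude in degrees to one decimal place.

76.2°

Mercator areal scale is sec²φ.
sec²φ = 17.69  ⇒  cos²φ = 0.05653  ⇒  cos φ = 0.2378.
φ = arccos(0.2378) ≈ 76.2°.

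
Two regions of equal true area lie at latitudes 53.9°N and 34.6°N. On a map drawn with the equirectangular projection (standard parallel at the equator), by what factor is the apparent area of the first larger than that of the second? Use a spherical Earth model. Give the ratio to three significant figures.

In the plate carrée (x = Rλ, y = Rφ), meridians are true-scale (h = 1) and parallels are stretched by k = sec φ.
Areal scale at 53.9°: h·k = 1.000 × 1.697 = 1.697.
Areal scale at 34.6°: h·k = 1.000 × 1.215 = 1.215.
Ratio = 1.697/1.215 ≈ 1.40.

1.40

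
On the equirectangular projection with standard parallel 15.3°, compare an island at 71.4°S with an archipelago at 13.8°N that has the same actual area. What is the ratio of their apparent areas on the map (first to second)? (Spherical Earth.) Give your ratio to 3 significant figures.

3.04

The equidistant cylindrical projection with φ₀ = 15.3° has h = 1 (meridians true) and k = cos φ₀ / cos φ along parallels.
Areal scale at 71.4°: h·k = 1.000 × 3.024 = 3.024.
Areal scale at 13.8°: h·k = 1.000 × 0.9932 = 0.9932.
Ratio = 3.024/0.9932 ≈ 3.04.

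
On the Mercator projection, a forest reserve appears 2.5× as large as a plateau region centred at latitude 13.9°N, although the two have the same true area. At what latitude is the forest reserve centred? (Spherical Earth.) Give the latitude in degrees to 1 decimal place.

For equal true areas on Mercator, apparent areas scale as sec²φ, so the ratio is cos²φ₂ / cos²φ₁.
cos²φ₂ / cos²φ₁ = 2.5  ⇒  cos φ₁ = cos 13.9° / √2.5 = 0.9707/1.581 = 0.6139.
φ₁ = arccos(0.6139) ≈ 52.1°.

52.1°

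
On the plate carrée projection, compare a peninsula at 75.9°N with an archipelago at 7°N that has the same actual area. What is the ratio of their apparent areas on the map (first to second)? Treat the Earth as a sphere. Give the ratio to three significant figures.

4.07

Plate carrée maps x = Rλ, y = Rφ. The meridian scale is h = 1 and the parallel scale is k = 1/cos φ = sec φ.
Areal scale at 75.9°: h·k = 1.000 × 4.105 = 4.105.
Areal scale at 7°: h·k = 1.000 × 1.008 = 1.008.
Ratio = 4.105/1.008 ≈ 4.07.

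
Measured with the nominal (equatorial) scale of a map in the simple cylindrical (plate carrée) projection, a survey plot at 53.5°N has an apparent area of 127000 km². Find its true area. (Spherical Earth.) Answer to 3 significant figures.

For the equirectangular projection with φ₀ = 0 (plate carrée), h = 1 along meridians and k = sec φ along parallels.
Areal scale = h·k = 1 × sec φ; at 53.5°, h = 1.000, k = 1.681, so h·k = 1.681.
True area = apparent / (areal scale) = 127000 / 1.681 ≈ 75500 km².

75500 km²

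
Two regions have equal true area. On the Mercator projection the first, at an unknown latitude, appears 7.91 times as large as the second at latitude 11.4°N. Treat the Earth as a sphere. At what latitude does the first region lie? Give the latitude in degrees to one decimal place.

69.6°

On Mercator, (apparent₁)/(apparent₂) = sec²φ₁ / sec²φ₂ when true areas are equal.
cos²φ₂ / cos²φ₁ = 7.91  ⇒  cos φ₁ = cos 11.4° / √7.91 = 0.9803/2.812 = 0.3485.
φ₁ = arccos(0.3485) ≈ 69.6°.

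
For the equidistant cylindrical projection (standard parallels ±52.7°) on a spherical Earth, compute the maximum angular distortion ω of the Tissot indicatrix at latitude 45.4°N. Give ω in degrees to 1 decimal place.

The equidistant cylindrical projection with φ₀ = 52.7° has h = 1 (meridians true) and k = cos φ₀ / cos φ along parallels.
At 45.4°: h = 1.000, k = 0.8630; principal scales a = 1.000, b = 0.8630.
sin(ω/2) = (a − b)/(a + b) = 0.1370/1.863 = 0.07351, so ω = 2 arcsin(0.07351) ≈ 8.4°.

8.4°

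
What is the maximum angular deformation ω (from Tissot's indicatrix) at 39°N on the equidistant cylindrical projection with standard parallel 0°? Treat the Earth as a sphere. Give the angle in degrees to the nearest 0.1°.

In the plate carrée (x = Rλ, y = Rφ), meridians are true-scale (h = 1) and parallels are stretched by k = sec φ.
At 39°: h = 1.000, k = 1.287; principal scales a = 1.287, b = 1.000.
sin(ω/2) = (a − b)/(a + b) = 0.2868/2.287 = 0.1254, so ω = 2 arcsin(0.1254) ≈ 14.4°.

14.4°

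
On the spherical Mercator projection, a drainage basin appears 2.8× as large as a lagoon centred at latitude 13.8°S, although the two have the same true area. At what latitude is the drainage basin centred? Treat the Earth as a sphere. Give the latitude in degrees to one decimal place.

On Mercator, (apparent₁)/(apparent₂) = sec²φ₁ / sec²φ₂ when true areas are equal.
cos²φ₂ / cos²φ₁ = 2.8  ⇒  cos φ₁ = cos 13.8° / √2.8 = 0.9711/1.673 = 0.5804.
φ₁ = arccos(0.5804) ≈ 54.5°.

54.5°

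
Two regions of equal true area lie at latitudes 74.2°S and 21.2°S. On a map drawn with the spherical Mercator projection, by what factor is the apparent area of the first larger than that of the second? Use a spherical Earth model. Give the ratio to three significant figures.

Mercator is conformal with k = sec φ, so areal scale = k² = sec²φ.
At 74.2°: sec²(74.2°) = 1/0.2723² = 13.49.
At 21.2°: sec²(21.2°) = 1/0.9323² = 1.150.
Ratio = 13.49/1.150 = cos²(21.2°)/cos²(74.2°) ≈ 11.7.

11.7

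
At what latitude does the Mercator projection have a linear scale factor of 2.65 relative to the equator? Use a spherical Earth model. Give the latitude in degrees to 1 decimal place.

Mercator scale is k = sec φ = 1/cos φ.
1/cos φ = 2.65  ⇒  cos φ = 0.3774  ⇒  φ = arccos(0.3774) ≈ 67.8°.

67.8°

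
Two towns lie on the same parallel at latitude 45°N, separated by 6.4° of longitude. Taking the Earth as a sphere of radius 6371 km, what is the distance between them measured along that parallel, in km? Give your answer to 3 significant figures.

Arc length along a parallel = R cos φ · Δλ (with Δλ in radians).
= 6371 × cos 45° × (6.4° × π/180) = 6371 × 0.7071 × 0.1117 ≈ 503 km.

503 km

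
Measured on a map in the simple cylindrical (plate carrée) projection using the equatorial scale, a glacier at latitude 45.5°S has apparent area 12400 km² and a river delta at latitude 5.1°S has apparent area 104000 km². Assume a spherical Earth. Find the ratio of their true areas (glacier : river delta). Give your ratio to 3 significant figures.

On the plate carrée, areal scale = h·k = 1 × sec φ, so true area = apparent × cos φ.
True area of glacier: 12400 × cos(45.5°) = 12400 × 0.7009 = 8691 km².
True area of river delta: 104000 × cos(5.1°) = 104000 × 0.9960 = 103600 km².
Ratio = 8691 / 103600 ≈ 0.0839.

0.0839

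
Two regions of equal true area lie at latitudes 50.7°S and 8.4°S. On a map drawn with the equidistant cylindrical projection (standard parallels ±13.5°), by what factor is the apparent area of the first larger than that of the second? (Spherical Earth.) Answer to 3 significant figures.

With standard parallel φ₀ = 13.5°, the equirectangular projection gives x = Rλ cos φ₀, y = Rφ, so h = 1 and k = cos 13.5° / cos φ.
Areal scale at 50.7°: h·k = 1.000 × 1.535 = 1.535.
Areal scale at 8.4°: h·k = 1.000 × 0.9829 = 0.9829.
Ratio = 1.535/0.9829 ≈ 1.56.

1.56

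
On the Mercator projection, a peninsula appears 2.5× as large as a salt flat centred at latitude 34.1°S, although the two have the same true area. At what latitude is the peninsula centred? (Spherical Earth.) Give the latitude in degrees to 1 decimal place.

58.4°

On Mercator, (apparent₁)/(apparent₂) = sec²φ₁ / sec²φ₂ when true areas are equal.
cos²φ₂ / cos²φ₁ = 2.5  ⇒  cos φ₁ = cos 34.1° / √2.5 = 0.8281/1.581 = 0.5237.
φ₁ = arccos(0.5237) ≈ 58.4°.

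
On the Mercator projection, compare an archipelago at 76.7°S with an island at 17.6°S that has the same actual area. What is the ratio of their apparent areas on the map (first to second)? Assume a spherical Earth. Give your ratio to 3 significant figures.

17.2

Mercator areal scale is sec²φ.
At 76.7°: sec²(76.7°) = 1/0.2300² = 18.90.
At 17.6°: sec²(17.6°) = 1/0.9532² = 1.101.
Ratio = 18.90/1.101 = cos²(17.6°)/cos²(76.7°) ≈ 17.2.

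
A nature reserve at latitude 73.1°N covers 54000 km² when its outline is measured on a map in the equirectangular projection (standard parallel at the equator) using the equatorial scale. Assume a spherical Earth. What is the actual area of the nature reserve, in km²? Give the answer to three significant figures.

15700 km²

Plate carrée maps x = Rλ, y = Rφ. The meridian scale is h = 1 and the parallel scale is k = 1/cos φ = sec φ.
Areal scale = h·k = 1 × sec φ; at 73.1°, h = 1.000, k = 3.440, so h·k = 3.440.
True area = apparent / (areal scale) = 54000 / 3.440 ≈ 15700 km².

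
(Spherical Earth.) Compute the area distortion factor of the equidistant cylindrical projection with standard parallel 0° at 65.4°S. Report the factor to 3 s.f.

Plate carrée maps x = Rλ, y = Rφ. The meridian scale is h = 1 and the parallel scale is k = 1/cos φ = sec φ.
Areal scale = h·k = 1 × sec φ; at 65.4°, h = 1.000, k = 2.402, so h·k = 2.402.

2.40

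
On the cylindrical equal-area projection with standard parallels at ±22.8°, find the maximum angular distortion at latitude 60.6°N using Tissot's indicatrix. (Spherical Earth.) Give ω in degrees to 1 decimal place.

67.9°

Cylindrical equal-area (φ₀ = 22.8°): h = cos φ / cos 22.8° along meridians, k = cos 22.8° / cos φ along parallels; h·k = 1.
At 60.6°: h = 0.5325, k = 1.878; principal scales a = 1.878, b = 0.5325.
sin(ω/2) = (a − b)/(a + b) = 1.345/2.410 = 0.5582, so ω = 2 arcsin(0.5582) ≈ 67.9°.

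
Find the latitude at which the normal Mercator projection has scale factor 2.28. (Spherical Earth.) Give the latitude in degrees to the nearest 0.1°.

64.0°

Mercator scale is k = sec φ = 1/cos φ.
1/cos φ = 2.28  ⇒  cos φ = 0.4386  ⇒  φ = arccos(0.4386) ≈ 64.0°.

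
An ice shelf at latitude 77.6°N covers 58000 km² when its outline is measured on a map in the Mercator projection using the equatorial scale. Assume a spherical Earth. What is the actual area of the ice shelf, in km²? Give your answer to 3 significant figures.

For Mercator, h = k = sec φ (a conformal cylindrical projection has a single point scale, 1/cos φ).
Areal scale = k² = sec²φ = 1/cos²(77.6°) = 1/0.2147² = 21.69.
True area = apparent / (areal scale) = 58000 / 21.69 ≈ 2670 km².

2670 km²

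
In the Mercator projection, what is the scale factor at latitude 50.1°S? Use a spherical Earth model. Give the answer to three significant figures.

The Mercator projection is conformal; its linear scale factor is the same in every direction and equals sec φ = 1/cos φ.
k = 1/cos 50.1° = 1/0.6414 = 1.559.

1.56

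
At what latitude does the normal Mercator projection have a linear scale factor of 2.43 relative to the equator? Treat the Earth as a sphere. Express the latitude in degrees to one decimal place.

Mercator scale is k = sec φ = 1/cos φ.
1/cos φ = 2.43  ⇒  cos φ = 0.4115  ⇒  φ = arccos(0.4115) ≈ 65.7°.

65.7°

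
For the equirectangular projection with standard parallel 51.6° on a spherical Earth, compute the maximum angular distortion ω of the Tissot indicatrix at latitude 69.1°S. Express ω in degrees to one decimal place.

31.4°

With standard parallel φ₀ = 51.6°, the equirectangular projection gives x = Rλ cos φ₀, y = Rφ, so h = 1 and k = cos 51.6° / cos φ.
At 69.1°: h = 1.000, k = 1.741; principal scales a = 1.741, b = 1.000.
sin(ω/2) = (a − b)/(a + b) = 0.7412/2.741 = 0.2704, so ω = 2 arcsin(0.2704) ≈ 31.4°.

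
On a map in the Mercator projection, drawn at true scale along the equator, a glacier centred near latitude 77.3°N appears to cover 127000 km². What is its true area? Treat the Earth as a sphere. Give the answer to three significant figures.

The Mercator projection is conformal; its linear scale factor is the same in every direction and equals sec φ = 1/cos φ.
Areal scale = k² = sec²φ = 1/cos²(77.3°) = 1/0.2198² = 20.69.
True area = apparent / (areal scale) = 127000 / 20.69 ≈ 6140 km².

6140 km²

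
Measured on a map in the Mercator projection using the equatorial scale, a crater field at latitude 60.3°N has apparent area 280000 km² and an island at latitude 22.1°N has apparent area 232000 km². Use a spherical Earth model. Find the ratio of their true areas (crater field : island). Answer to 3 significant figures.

Since Mercator area scale is 1/cos²φ, the true area equals the apparent area multiplied by cos²φ.
True area of crater field: 280000 × cos²(60.3°) = 280000 × 0.2455 = 68730 km².
True area of island: 232000 × cos²(22.1°) = 232000 × 0.8585 = 199200 km².
Ratio = 68730 / 199200 ≈ 0.345.

0.345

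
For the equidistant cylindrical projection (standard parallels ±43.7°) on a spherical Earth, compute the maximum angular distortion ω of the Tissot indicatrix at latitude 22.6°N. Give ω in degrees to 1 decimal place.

14.0°

In the equirectangular projection with standard parallel φ₀ = 43.7° (x = Rλ cos φ₀, y = Rφ), meridians are true-scale (h = 1) and the parallel scale is k = cos φ₀ / cos φ.
At 22.6°: h = 1.000, k = 0.7831; principal scales a = 1.000, b = 0.7831.
sin(ω/2) = (a − b)/(a + b) = 0.2169/1.783 = 0.1216, so ω = 2 arcsin(0.1216) ≈ 14.0°.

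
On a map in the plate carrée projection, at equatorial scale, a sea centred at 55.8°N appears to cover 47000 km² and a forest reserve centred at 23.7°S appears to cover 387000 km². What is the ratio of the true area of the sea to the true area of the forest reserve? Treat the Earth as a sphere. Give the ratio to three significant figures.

0.0746

On the plate carrée, areal scale = h·k = 1 × sec φ, so true area = apparent × cos φ.
True area of sea: 47000 × cos(55.8°) = 47000 × 0.5621 = 26420 km².
True area of forest reserve: 387000 × cos(23.7°) = 387000 × 0.9157 = 354400 km².
Ratio = 26420 / 354400 ≈ 0.0746.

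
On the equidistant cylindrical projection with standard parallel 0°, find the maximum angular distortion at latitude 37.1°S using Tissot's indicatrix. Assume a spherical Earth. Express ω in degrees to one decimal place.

12.9°

Plate carrée maps x = Rλ, y = Rφ. The meridian scale is h = 1 and the parallel scale is k = 1/cos φ = sec φ.
At 37.1°: h = 1.000, k = 1.254; principal scales a = 1.254, b = 1.000.
sin(ω/2) = (a − b)/(a + b) = 0.2538/2.254 = 0.1126, so ω = 2 arcsin(0.1126) ≈ 12.9°.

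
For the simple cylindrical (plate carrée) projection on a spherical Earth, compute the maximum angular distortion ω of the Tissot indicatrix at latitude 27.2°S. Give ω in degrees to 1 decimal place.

Plate carrée maps x = Rλ, y = Rφ. The meridian scale is h = 1 and the parallel scale is k = 1/cos φ = sec φ.
At 27.2°: h = 1.000, k = 1.124; principal scales a = 1.124, b = 1.000.
sin(ω/2) = (a − b)/(a + b) = 0.1243/2.124 = 0.05853, so ω = 2 arcsin(0.05853) ≈ 6.7°.

6.7°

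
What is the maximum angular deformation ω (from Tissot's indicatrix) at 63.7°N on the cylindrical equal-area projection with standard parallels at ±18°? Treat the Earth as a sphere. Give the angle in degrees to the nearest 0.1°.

80.1°

A cylindrical equal-area projection with standard parallel φ₀ has meridian scale h = cos φ / cos φ₀ and parallel scale k = cos φ₀ / cos φ (so areas are preserved, h·k = 1).
At 63.7°: h = 0.4659, k = 2.147; principal scales a = 2.147, b = 0.4659.
sin(ω/2) = (a − b)/(a + b) = 1.681/2.612 = 0.6433, so ω = 2 arcsin(0.6433) ≈ 80.1°.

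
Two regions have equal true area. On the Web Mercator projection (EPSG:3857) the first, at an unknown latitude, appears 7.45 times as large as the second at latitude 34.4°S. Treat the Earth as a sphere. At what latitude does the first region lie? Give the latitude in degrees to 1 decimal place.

72.4°

Mercator areal scale is sec²φ, so apparent-area ratio = sec²φ₁ / sec²φ₂ = cos²φ₂ / cos²φ₁.
cos²φ₂ / cos²φ₁ = 7.45  ⇒  cos φ₁ = cos 34.4° / √7.45 = 0.8251/2.729 = 0.3023.
φ₁ = arccos(0.3023) ≈ 72.4°.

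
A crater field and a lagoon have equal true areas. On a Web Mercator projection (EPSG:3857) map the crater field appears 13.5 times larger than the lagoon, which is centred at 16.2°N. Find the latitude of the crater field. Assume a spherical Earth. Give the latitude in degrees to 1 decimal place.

Mercator areal scale is sec²φ, so apparent-area ratio = sec²φ₁ / sec²φ₂ = cos²φ₂ / cos²φ₁.
cos²φ₂ / cos²φ₁ = 13.5  ⇒  cos φ₁ = cos 16.2° / √13.5 = 0.9603/3.674 = 0.2614.
φ₁ = arccos(0.2614) ≈ 74.8°.

74.8°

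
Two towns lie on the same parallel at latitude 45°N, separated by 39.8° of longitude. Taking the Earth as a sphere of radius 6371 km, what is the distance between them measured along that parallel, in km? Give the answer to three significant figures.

Arc length along a parallel = R cos φ · Δλ (with Δλ in radians).
= 6371 × cos 45° × (39.8° × π/180) = 6371 × 0.7071 × 0.6946 ≈ 3130 km.

3130 km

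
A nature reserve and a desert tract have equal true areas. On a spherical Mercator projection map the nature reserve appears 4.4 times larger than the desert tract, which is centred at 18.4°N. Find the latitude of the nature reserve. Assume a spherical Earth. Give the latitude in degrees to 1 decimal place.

63.1°

Mercator areal scale is sec²φ, so apparent-area ratio = sec²φ₁ / sec²φ₂ = cos²φ₂ / cos²φ₁.
cos²φ₂ / cos²φ₁ = 4.4  ⇒  cos φ₁ = cos 18.4° / √4.4 = 0.9489/2.098 = 0.4524.
φ₁ = arccos(0.4524) ≈ 63.1°.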